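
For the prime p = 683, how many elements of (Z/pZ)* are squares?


For prime p, the number of non-zero quadratic residues is (p-1)/2.
= (683-1)/2
= 341

341


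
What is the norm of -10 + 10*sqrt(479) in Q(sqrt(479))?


N(a + b*sqrt(d)) = a^2 - d*b^2
= (-10)^2 - (479)*(10)^2
= 100 - 47900
= -47800

-47800


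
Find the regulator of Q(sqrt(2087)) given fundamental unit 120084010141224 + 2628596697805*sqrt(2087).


epsilon = 120084010141224 + 2628596697805*sqrt(2087)
= 2.4017e+14
R = ln(2.4017e+14)
= 33.1124

33.1124


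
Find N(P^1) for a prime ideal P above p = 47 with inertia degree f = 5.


N(P^a) = p^(a*f)
= 47^(1*5)
= 47^5
= 229345007

229345007


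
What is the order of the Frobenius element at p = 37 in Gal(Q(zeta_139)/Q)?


The Frobenius at p in Gal(Q(zeta_n)/Q) = (Z/nZ)* is the class of p, so its order is ord_139(37), the smallest k >= 1 with 37^k = 1 mod 139.
n = 139 = 139, phi(139) = 138; the order divides phi(n).
Divisors of 138: 1, 2, 3, 6, 23, 46, 69, 138
Repeated squaring mod 139: 37^1 = 37, 37^2 = 118, 37^4 = 24, 37^8 = 20, 37^16 = 122, 37^32 = 11, 37^64 = 121, 37^128 = 46
Test divisors in increasing order:
  k=1: 37^1 = 37 mod 139
  k=2: 37^2 = 118 mod 139
  k=3: 37^3 = 118 * 37 = 57 mod 139
  k=6: 37^6 = 24 * 118 = 52 mod 139
  k=23: 37^23 = 122 * 24 * 118 * 37 = 96 mod 139
  k=46: 37^46 = 11 * 20 * 24 * 118 = 42 mod 139
  k=69: 37^69 = 121 * 24 * 37 = 1 mod 139  <- first divisor giving 1
Order = 69

69


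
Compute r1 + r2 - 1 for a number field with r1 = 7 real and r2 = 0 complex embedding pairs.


By Dirichlet's unit theorem:
rank = r1 + r2 - 1
= 7 + 0 - 1
= 6

6


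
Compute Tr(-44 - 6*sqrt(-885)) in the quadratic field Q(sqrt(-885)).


Tr(a + b*sqrt(d)) = (a + b*sqrt(d)) + (a - b*sqrt(d)) = 2a
= 2 * (-44)
= -88

-88


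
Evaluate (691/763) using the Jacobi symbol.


Compute (691/763) via quadratic reciprocity:
  reciprocity: (691/763) -> -(763/691)
  reduce: (72/691)
  pull out 2: (2/691) = -1  (since 691 mod 8 = 3)
  pull out 2: (2/691) = -1  (since 691 mod 8 = 3)
  pull out 2: (2/691) = -1  (since 691 mod 8 = 3)
  reciprocity: (9/691) -> +(691/9)
  reduce: (7/9)
  reciprocity: (7/9) -> +(9/7)
  reduce: (2/7)
  pull out 2: (2/7) = +1  (since 7 mod 8 = 7)
  (1/7) = 1
Product of signs = 1

1


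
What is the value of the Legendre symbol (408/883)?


p = 883 is prime, so compute (408/883) with the reciprocity algorithm (Jacobi-symbol steps: pull out 2s via (2/n), flip via reciprocity, reduce):
  pull out 2: (2/883) = -1  (since 883 mod 8 = 3)
  pull out 2: (2/883) = -1  (since 883 mod 8 = 3)
  pull out 2: (2/883) = -1  (since 883 mod 8 = 3)
  reciprocity: (51/883) -> -(883/51)
  reduce: (16/51)
  pull out 2: (2/51) = -1  (since 51 mod 8 = 3)
  pull out 2: (2/51) = -1  (since 51 mod 8 = 3)
  pull out 2: (2/51) = -1  (since 51 mod 8 = 3)
  pull out 2: (2/51) = -1  (since 51 mod 8 = 3)
  (1/51) = 1
Product of signs = 1
(408/883) = 1

1


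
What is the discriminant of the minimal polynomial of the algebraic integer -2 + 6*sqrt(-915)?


The element -2 + 6*sqrt(-915) has minimal polynomial:
x^2 + 4*x + 32944
Discriminant = (4)^2 - 4*(32944)
= 16 - 131776
= -131760

-131760


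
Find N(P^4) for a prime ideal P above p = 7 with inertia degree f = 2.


N(P^a) = p^(a*f)
= 7^(4*2)
= 7^8
= 5764801

5764801


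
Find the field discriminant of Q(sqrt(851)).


For K = Q(sqrt(d)) with d squarefree: disc(K) = d if d = 1 mod 4, and disc(K) = 4d if d = 2 or 3 mod 4.
Here d = 851, and d mod 4 = 3.
d = 3 mod 4, not 1 (O_K = Z[sqrt(d)]), so disc(K) = 4d = 4 * (851) = 3404

3404


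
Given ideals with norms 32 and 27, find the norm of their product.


N(IJ) = N(I) * N(J)
= 32 * 27
= 864

864


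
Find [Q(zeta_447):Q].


The degree equals Euler's totient phi(447).
447 = 3 * 149
phi(447) = 296

296


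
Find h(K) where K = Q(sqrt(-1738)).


K = Q(sqrt(-1738)). d mod 4 = 2, so D = disc(K) = 4d = -6952
h(K) equals the number of primitive reduced positive-definite forms (a, b, c) = a*x^2 + b*x*y + c*y^2 with b^2 - 4ac = D,
where reduced means |b| <= a <= c, with b >= 0 whenever |b| = a or a = c, and primitive means gcd(a, b, c) = 1.
Reduced forces 3a^2 <= |D| = 6952, so 1 <= a <= 48; b must have the parity of D, and c = (b^2 - D)/(4a) must be an integer >= a.
Enumerate a = 1..48, b in [-a, a]:
  a=1: (1, 0, 1738)  [1]
  a=2: (2, 0, 869)  [1]
  a=3..10: none
  a=11: (11, 0, 158)  [1]
  a=12: none
  a=13: (13, -4, 134), (13, 4, 134)  [2]
  a=14..16: none
  a=17: (17, -16, 106), (17, 16, 106)  [2]
  a=18..21: none
  a=22: (22, 0, 79)  [1]
  a=23..25: none
  a=26: (26, -4, 67), (26, 4, 67)  [2]
  a=27..33: none
  a=34: (34, -16, 53), (34, 16, 53)  [2]
  a=35..36: none
  a=37: (37, -2, 47), (37, 2, 47)  [2]
  a=38..40: none
  a=41: (41, -10, 43), (41, 10, 43)  [2]
  a=42..48: none
Total reduced forms: 1 + 1 + 1 + 2 + 2 + 1 + 2 + 2 + 2 + 2 = 16
h = 16

16


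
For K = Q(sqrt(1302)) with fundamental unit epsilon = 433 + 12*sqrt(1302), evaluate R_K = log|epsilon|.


epsilon = 433 + 12*sqrt(1302)
= 865.9988
R = ln(865.9988)
= 6.7639

6.7639


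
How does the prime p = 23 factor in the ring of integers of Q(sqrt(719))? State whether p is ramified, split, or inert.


K = Q(sqrt(719)). Since d mod 4 = 3, disc(K) = 2876.
Check p | disc: 2876 mod 23 = 1.
p does not divide disc. Compute Legendre symbol (d/p):
6^((23-1)/2) mod 23 = 1
(d/p) = 1, so p splits: (p) = P*P' with e=1, f=1, g=2.
Therefore p is split.

split


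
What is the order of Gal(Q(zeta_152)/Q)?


|Gal(Q(zeta_152)/Q)| = phi(152)
= 72

72


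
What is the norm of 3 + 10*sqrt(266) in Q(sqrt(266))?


N(a + b*sqrt(d)) = a^2 - d*b^2
= (3)^2 - (266)*(10)^2
= 9 - 26600
= -26591

-26591


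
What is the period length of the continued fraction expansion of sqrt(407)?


Run the CF algorithm for sqrt(407).
a_0 = floor(sqrt(407)) = 20; set m_0=0, q_0=1.
Recurrence: m' = q*a - m,  q' = (d - m'^2)/q,  a' = floor((a_0 + m')/q').
  step 1: m=20, q=7, a=5
  step 2: m=15, q=26, a=1
  step 3: m=11, q=11, a=2
  step 4: m=11, q=26, a=1
  step 5: m=15, q=7, a=5
  step 6: m=20, q=1, a=40
a_6 = 2*a_0 = 40, so the period closes here.
sqrt(407) = [20; 5, 1, 2, 1, 5, 40]
Period length = 6

6


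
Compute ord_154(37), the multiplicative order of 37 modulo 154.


We want ord_154(37), the smallest k >= 1 with 37^k = 1 mod 154.
n = 154 = 2 * 7 * 11, phi(154) = 60; the order divides phi(n).
Divisors of 60: 1, 2, 3, 4, 5, 6, 10, 12, 15, 20, 30, 60
Repeated squaring mod 154: 37^1 = 37, 37^2 = 137, 37^4 = 135, 37^8 = 53, 37^16 = 37, 37^32 = 137
Test divisors in increasing order:
  k=1: 37^1 = 37 mod 154
  k=2: 37^2 = 137 mod 154
  k=3: 37^3 = 137 * 37 = 141 mod 154
  k=4: 37^4 = 135 mod 154
  k=5: 37^5 = 135 * 37 = 67 mod 154
  k=6: 37^6 = 135 * 137 = 15 mod 154
  k=10: 37^10 = 53 * 137 = 23 mod 154
  k=12: 37^12 = 53 * 135 = 71 mod 154
  k=15: 37^15 = 53 * 135 * 137 * 37 = 1 mod 154  <- first divisor giving 1
Order = 15

15


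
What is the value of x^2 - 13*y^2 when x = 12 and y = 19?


x^2 - d*y^2
= 12^2 - 13*19^2
= 144 - 4693
= -4549

-4549


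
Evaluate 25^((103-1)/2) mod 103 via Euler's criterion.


p = 103 is prime and the exponent is (p-1)/2 = 51, so by Euler's criterion 25^51 = (25/103) = +1 or -1 mod 103.
Compute by square-and-multiply:
  51 = 32 + 16 + 2 + 1 (binary 110011)
  Repeated squaring mod 103: 25^1 = 25, 25^2 = 7, 25^4 = 49, 25^8 = 32, 25^16 = 97, 25^32 = 36
  25^51 = 25^32 * 25^16 * 25^2 * 25^1 = 36 * 97 * 7 * 25 mod 103
    36 * 97 = 3492 = 93 mod 103
    93 * 7 = 651 = 33 mod 103
    33 * 25 = 825 = 1 mod 103
  25^51 = 1 mod 103
Result 1: 25 is a quadratic residue mod 103.
25^51 mod 103 = 1

1


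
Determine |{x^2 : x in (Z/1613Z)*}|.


For prime p, the number of non-zero quadratic residues is (p-1)/2.
= (1613-1)/2
= 806

806


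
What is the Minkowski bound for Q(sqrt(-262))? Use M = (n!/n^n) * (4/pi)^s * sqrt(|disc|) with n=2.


d = -262, d mod 4 = 2, so disc(K) = 4d = -1048; |disc(K)| = 1048
Imaginary quadratic field, so n = 2, s = r2 = 1, r1 = 0
M = (n!/n^n) * (4/pi)^s * sqrt(|disc(K)|) = (2!/2^2) * (4/pi)^1 * sqrt(1048)
= 0.5 * 1.273240 * 32.372828
= 20.6092

20.6092


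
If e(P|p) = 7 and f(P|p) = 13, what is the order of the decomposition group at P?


|D_P| = e * f
= 7 * 13
= 91

91


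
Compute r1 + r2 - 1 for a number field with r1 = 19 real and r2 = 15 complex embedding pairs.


By Dirichlet's unit theorem:
rank = r1 + r2 - 1
= 19 + 15 - 1
= 33

33


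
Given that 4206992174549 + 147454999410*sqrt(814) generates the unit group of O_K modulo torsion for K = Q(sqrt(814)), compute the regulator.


epsilon = 4206992174549 + 147454999410*sqrt(814)
= 8.4140e+12
R = ln(8.4140e+12)
= 29.7609

29.7609


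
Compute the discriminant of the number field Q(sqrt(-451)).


For K = Q(sqrt(d)) with d squarefree: disc(K) = d if d = 1 mod 4, and disc(K) = 4d if d = 2 or 3 mod 4.
Here d = -451, and d mod 4 = 1.
d = 1 mod 4 (O_K = Z[(1+sqrt(d))/2]), so disc(K) = d = -451

-451


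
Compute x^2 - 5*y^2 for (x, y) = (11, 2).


x^2 - d*y^2
= 11^2 - 5*2^2
= 121 - 20
= 101

101


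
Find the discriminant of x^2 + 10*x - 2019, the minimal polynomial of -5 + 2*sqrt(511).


The element -5 + 2*sqrt(511) has minimal polynomial:
x^2 + 10*x - 2019
Discriminant = (10)^2 - 4*(-2019)
= 100 + 8076
= 8176

8176


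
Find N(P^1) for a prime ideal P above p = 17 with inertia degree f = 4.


N(P^a) = p^(a*f)
= 17^(1*4)
= 17^4
= 83521

83521


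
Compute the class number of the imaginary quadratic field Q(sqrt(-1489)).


K = Q(sqrt(-1489)). d mod 4 = 3, so D = disc(K) = 4d = -5956
h(K) equals the number of primitive reduced positive-definite forms (a, b, c) = a*x^2 + b*x*y + c*y^2 with b^2 - 4ac = D,
where reduced means |b| <= a <= c, with b >= 0 whenever |b| = a or a = c, and primitive means gcd(a, b, c) = 1.
Reduced forces 3a^2 <= |D| = 5956, so 1 <= a <= 44; b must have the parity of D, and c = (b^2 - D)/(4a) must be an integer >= a.
Enumerate a = 1..44, b in [-a, a]:
  a=1: (1, 0, 1489)  [1]
  a=2: (2, 2, 745)  [1]
  a=3..4: none
  a=5: (5, -2, 298), (5, 2, 298)  [2]
  a=6: none
  a=7: (7, -6, 214), (7, 6, 214)  [2]
  a=8..9: none
  a=10: (10, -2, 149), (10, 2, 149)  [2]
  a=11..13: none
  a=14: (14, -6, 107), (14, 6, 107)  [2]
  a=15..22: none
  a=23: (23, -22, 70), (23, 22, 70)  [2]
  a=24: none
  a=25: (25, -12, 61), (25, 12, 61)  [2]
  a=26..34: none
  a=35: (35, -22, 46), (35, -8, 43), (35, 8, 43), (35, 22, 46)  [4]
  a=36: none
  a=37: (37, -36, 49), (37, 36, 49)  [2]
  a=38..44: none
Total reduced forms: 1 + 1 + 2 + 2 + 2 + 2 + 2 + 2 + 4 + 2 = 20
h = 20

20


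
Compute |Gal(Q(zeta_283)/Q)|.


|Gal(Q(zeta_283)/Q)| = phi(283)
= 282

282


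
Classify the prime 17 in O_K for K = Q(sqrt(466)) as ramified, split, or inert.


K = Q(sqrt(466)). Since d mod 4 = 2, disc(K) = 1864.
Check p | disc: 1864 mod 17 = 11.
p does not divide disc. Compute Legendre symbol (d/p):
7^((17-1)/2) mod 17 = -1
(d/p) = -1, so p is inert: (p) stays prime with e=1, f=2, g=1.
Therefore p is inert.

inert


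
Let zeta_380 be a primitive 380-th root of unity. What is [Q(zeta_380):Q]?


The degree equals Euler's totient phi(380).
380 = 2^2 * 5 * 19
phi(380) = 144

144


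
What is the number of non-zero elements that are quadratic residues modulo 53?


For prime p, the number of non-zero quadratic residues is (p-1)/2.
= (53-1)/2
= 26

26


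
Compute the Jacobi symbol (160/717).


Compute (160/717) via quadratic reciprocity:
  pull out 2: (2/717) = -1  (since 717 mod 8 = 5)
  pull out 2: (2/717) = -1  (since 717 mod 8 = 5)
  pull out 2: (2/717) = -1  (since 717 mod 8 = 5)
  pull out 2: (2/717) = -1  (since 717 mod 8 = 5)
  pull out 2: (2/717) = -1  (since 717 mod 8 = 5)
  reciprocity: (5/717) -> +(717/5)
  reduce: (2/5)
  pull out 2: (2/5) = -1  (since 5 mod 8 = 5)
  (1/5) = 1
Product of signs = 1

1


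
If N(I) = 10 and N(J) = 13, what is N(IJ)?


N(IJ) = N(I) * N(J)
= 10 * 13
= 130

130


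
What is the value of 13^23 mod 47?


p = 47 is prime and the exponent is (p-1)/2 = 23, so by Euler's criterion 13^23 = (13/47) = +1 or -1 mod 47.
Compute by square-and-multiply:
  23 = 16 + 4 + 2 + 1 (binary 10111)
  Repeated squaring mod 47: 13^1 = 13, 13^2 = 28, 13^4 = 32, 13^8 = 37, 13^16 = 6
  13^23 = 13^16 * 13^4 * 13^2 * 13^1 = 6 * 32 * 28 * 13 mod 47
    6 * 32 = 192 = 4 mod 47
    4 * 28 = 112 = 18 mod 47
    18 * 13 = 234 = 46 mod 47
  13^23 = 46 mod 47
Result 46 = p - 1 = -1 mod 47: 13 is a quadratic non-residue mod 47. As a residue in [0, p-1] the value is 46.
13^23 mod 47 = 46

46


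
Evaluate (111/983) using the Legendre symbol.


p = 983 is prime, so compute (111/983) with the reciprocity algorithm (Jacobi-symbol steps: pull out 2s via (2/n), flip via reciprocity, reduce):
  reciprocity: (111/983) -> -(983/111)
  reduce: (95/111)
  reciprocity: (95/111) -> -(111/95)
  reduce: (16/95)
  pull out 2: (2/95) = +1  (since 95 mod 8 = 7)
  pull out 2: (2/95) = +1  (since 95 mod 8 = 7)
  pull out 2: (2/95) = +1  (since 95 mod 8 = 7)
  pull out 2: (2/95) = +1  (since 95 mod 8 = 7)
  (1/95) = 1
Product of signs = 1
(111/983) = 1

1


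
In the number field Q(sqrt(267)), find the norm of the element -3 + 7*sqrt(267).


N(a + b*sqrt(d)) = a^2 - d*b^2
= (-3)^2 - (267)*(7)^2
= 9 - 13083
= -13074

-13074


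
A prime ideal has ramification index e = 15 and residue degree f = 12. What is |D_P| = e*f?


|D_P| = e * f
= 15 * 12
= 180

180


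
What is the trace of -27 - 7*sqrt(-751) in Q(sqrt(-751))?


Tr(a + b*sqrt(d)) = (a + b*sqrt(d)) + (a - b*sqrt(d)) = 2a
= 2 * (-27)
= -54

-54


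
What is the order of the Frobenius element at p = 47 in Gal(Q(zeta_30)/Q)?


The Frobenius at p in Gal(Q(zeta_n)/Q) = (Z/nZ)* is the class of p, so its order is ord_30(47), the smallest k >= 1 with 47^k = 1 mod 30.
n = 30 = 2 * 3 * 5, phi(30) = 8; the order divides phi(n).
Divisors of 8: 1, 2, 4, 8
Repeated squaring mod 30: 47^1 = 17, 47^2 = 19, 47^4 = 1, 47^8 = 1
Test divisors in increasing order:
  k=1: 47^1 = 17 mod 30
  k=2: 47^2 = 19 mod 30
  k=4: 47^4 = 1 mod 30  <- first divisor giving 1
Order = 4

4


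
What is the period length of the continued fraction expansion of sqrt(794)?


Run the CF algorithm for sqrt(794).
a_0 = floor(sqrt(794)) = 28; set m_0=0, q_0=1.
Recurrence: m' = q*a - m,  q' = (d - m'^2)/q,  a' = floor((a_0 + m')/q').
  step 1: m=28, q=10, a=5
  step 2: m=22, q=31, a=1
  step 3: m=9, q=23, a=1
  step 4: m=14, q=26, a=1
  step 5: m=12, q=25, a=1
  step 6: m=13, q=25, a=1
  step 7: m=12, q=26, a=1
  step 8: m=14, q=23, a=1
  step 9: m=9, q=31, a=1
  step 10: m=22, q=10, a=5
  step 11: m=28, q=1, a=56
a_11 = 2*a_0 = 56, so the period closes here.
sqrt(794) = [28; 5, 1, 1, 1, 1, 1, 1, 1, 1, 5, 56]
Period length = 11

11


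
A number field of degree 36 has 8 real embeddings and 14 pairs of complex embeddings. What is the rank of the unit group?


By Dirichlet's unit theorem:
rank = r1 + r2 - 1
= 8 + 14 - 1
= 21

21


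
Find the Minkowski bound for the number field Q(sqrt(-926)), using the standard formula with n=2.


d = -926, d mod 4 = 2, so disc(K) = 4d = -3704; |disc(K)| = 3704
Imaginary quadratic field, so n = 2, s = r2 = 1, r1 = 0
M = (n!/n^n) * (4/pi)^s * sqrt(|disc(K)|) = (2!/2^2) * (4/pi)^1 * sqrt(3704)
= 0.5 * 1.273240 * 60.860496
= 38.7450

38.7450


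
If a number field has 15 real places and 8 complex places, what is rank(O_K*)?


By Dirichlet's unit theorem:
rank = r1 + r2 - 1
= 15 + 8 - 1
= 22

22


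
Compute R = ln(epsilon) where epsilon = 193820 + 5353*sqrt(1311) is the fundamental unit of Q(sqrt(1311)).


epsilon = 193820 + 5353*sqrt(1311)
= 387640.0000
R = ln(387640.0000)
= 12.8678

12.8678


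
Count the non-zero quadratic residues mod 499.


For prime p, the number of non-zero quadratic residues is (p-1)/2.
= (499-1)/2
= 249

249


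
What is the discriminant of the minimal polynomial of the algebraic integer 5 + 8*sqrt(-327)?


The element 5 + 8*sqrt(-327) has minimal polynomial:
x^2 - 10*x + 20953
Discriminant = (-10)^2 - 4*(20953)
= 100 - 83812
= -83712

-83712


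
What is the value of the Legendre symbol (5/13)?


p = 13 is prime, so compute (5/13) with the reciprocity algorithm (Jacobi-symbol steps: pull out 2s via (2/n), flip via reciprocity, reduce):
  reciprocity: (5/13) -> +(13/5)
  reduce: (3/5)
  reciprocity: (3/5) -> +(5/3)
  reduce: (2/3)
  pull out 2: (2/3) = -1  (since 3 mod 8 = 3)
  (1/3) = 1
Product of signs = -1
(5/13) = -1

-1


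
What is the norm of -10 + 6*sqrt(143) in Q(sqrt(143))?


N(a + b*sqrt(d)) = a^2 - d*b^2
= (-10)^2 - (143)*(6)^2
= 100 - 5148
= -5048

-5048


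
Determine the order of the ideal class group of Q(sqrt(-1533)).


K = Q(sqrt(-1533)). d mod 4 = 3, so D = disc(K) = 4d = -6132
h(K) equals the number of primitive reduced positive-definite forms (a, b, c) = a*x^2 + b*x*y + c*y^2 with b^2 - 4ac = D,
where reduced means |b| <= a <= c, with b >= 0 whenever |b| = a or a = c, and primitive means gcd(a, b, c) = 1.
Reduced forces 3a^2 <= |D| = 6132, so 1 <= a <= 45; b must have the parity of D, and c = (b^2 - D)/(4a) must be an integer >= a.
Enumerate a = 1..45, b in [-a, a]:
  a=1: (1, 0, 1533)  [1]
  a=2: (2, 2, 767)  [1]
  a=3: (3, 0, 511)  [1]
  a=4..5: none
  a=6: (6, 6, 257)  [1]
  a=7: (7, 0, 219)  [1]
  a=8..12: none
  a=13: (13, -2, 118), (13, 2, 118)  [2]
  a=14: (14, 14, 113)  [1]
  a=15..18: none
  a=19: (19, -10, 82), (19, 10, 82)  [2]
  a=20: none
  a=21: (21, 0, 73)  [1]
  a=22: none
  a=23: (23, -20, 71), (23, 20, 71)  [2]
  a=24..25: none
  a=26: (26, -2, 59), (26, 2, 59)  [2]
  a=27..28: none
  a=29: (29, -4, 53), (29, 4, 53)  [2]
  a=30..36: none
  a=37: (37, -26, 46), (37, 26, 46)  [2]
  a=38: (38, -10, 41), (38, 10, 41)  [2]
  a=39: (39, -24, 43), (39, 24, 43)  [2]
  a=40..41: none
  a=42: (42, 42, 47)  [1]
  a=43..45: none
Total reduced forms: 1 + 1 + 1 + 1 + 1 + 2 + 1 + 2 + 1 + 2 + 2 + 2 + 2 + 2 + 2 + 1 = 24
h = 24

24


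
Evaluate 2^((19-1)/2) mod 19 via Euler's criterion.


p = 19 is prime and the exponent is (p-1)/2 = 9, so by Euler's criterion 2^9 = (2/19) = +1 or -1 mod 19.
Compute by square-and-multiply:
  9 = 8 + 1 (binary 1001)
  Repeated squaring mod 19: 2^1 = 2, 2^2 = 4, 2^4 = 16, 2^8 = 9
  2^9 = 2^8 * 2^1 = 9 * 2 mod 19
    9 * 2 = 18 = 18 mod 19
  2^9 = 18 mod 19
Result 18 = p - 1 = -1 mod 19: 2 is a quadratic non-residue mod 19. As a residue in [0, p-1] the value is 18.
2^9 mod 19 = 18

18


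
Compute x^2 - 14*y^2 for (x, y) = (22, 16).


x^2 - d*y^2
= 22^2 - 14*16^2
= 484 - 3584
= -3100

-3100


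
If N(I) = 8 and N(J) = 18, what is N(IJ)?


N(IJ) = N(I) * N(J)
= 8 * 18
= 144

144


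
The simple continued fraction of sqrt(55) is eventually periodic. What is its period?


Run the CF algorithm for sqrt(55).
a_0 = floor(sqrt(55)) = 7; set m_0=0, q_0=1.
Recurrence: m' = q*a - m,  q' = (d - m'^2)/q,  a' = floor((a_0 + m')/q').
  step 1: m=7, q=6, a=2
  step 2: m=5, q=5, a=2
  step 3: m=5, q=6, a=2
  step 4: m=7, q=1, a=14
a_4 = 2*a_0 = 14, so the period closes here.
sqrt(55) = [7; 2, 2, 2, 14]
Period length = 4

4


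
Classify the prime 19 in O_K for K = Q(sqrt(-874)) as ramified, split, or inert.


K = Q(sqrt(-874)). Since d mod 4 = 2, disc(K) = -3496.
Check p | disc: -3496 mod 19 = 0.
p divides disc, so p ramifies: (p) = P^2 with e=2, f=1, g=1.
Therefore p is ramified.

ramified


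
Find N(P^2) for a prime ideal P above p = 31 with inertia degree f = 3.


N(P^a) = p^(a*f)
= 31^(2*3)
= 31^6
= 887503681

887503681


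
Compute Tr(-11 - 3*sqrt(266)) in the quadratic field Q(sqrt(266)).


Tr(a + b*sqrt(d)) = (a + b*sqrt(d)) + (a - b*sqrt(d)) = 2a
= 2 * (-11)
= -22

-22


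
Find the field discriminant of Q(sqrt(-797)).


For K = Q(sqrt(d)) with d squarefree: disc(K) = d if d = 1 mod 4, and disc(K) = 4d if d = 2 or 3 mod 4.
Here d = -797, and d mod 4 = 3.
d = 3 mod 4, not 1 (O_K = Z[sqrt(d)]), so disc(K) = 4d = 4 * (-797) = -3188

-3188


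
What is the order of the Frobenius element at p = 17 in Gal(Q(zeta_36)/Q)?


The Frobenius at p in Gal(Q(zeta_n)/Q) = (Z/nZ)* is the class of p, so its order is ord_36(17), the smallest k >= 1 with 17^k = 1 mod 36.
n = 36 = 2^2 * 3^2, phi(36) = 12; the order divides phi(n).
Divisors of 12: 1, 2, 3, 4, 6, 12
Repeated squaring mod 36: 17^1 = 17, 17^2 = 1, 17^4 = 1, 17^8 = 1
Test divisors in increasing order:
  k=1: 17^1 = 17 mod 36
  k=2: 17^2 = 1 mod 36  <- first divisor giving 1
Order = 2

2


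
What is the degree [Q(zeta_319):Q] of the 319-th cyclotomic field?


The degree equals Euler's totient phi(319).
319 = 11 * 29
phi(319) = 280

280


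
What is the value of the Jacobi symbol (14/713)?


Compute (14/713) via quadratic reciprocity:
  pull out 2: (2/713) = +1  (since 713 mod 8 = 1)
  reciprocity: (7/713) -> +(713/7)
  reduce: (6/7)
  pull out 2: (2/7) = +1  (since 7 mod 8 = 7)
  reciprocity: (3/7) -> -(7/3)
  reduce: (1/3)
  (1/3) = 1
Product of signs = -1

-1


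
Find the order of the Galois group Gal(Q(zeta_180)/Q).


|Gal(Q(zeta_180)/Q)| = phi(180)
= 48

48


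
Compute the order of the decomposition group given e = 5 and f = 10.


|D_P| = e * f
= 5 * 10
= 50

50


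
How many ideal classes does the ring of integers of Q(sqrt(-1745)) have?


K = Q(sqrt(-1745)). d mod 4 = 3, so D = disc(K) = 4d = -6980
h(K) equals the number of primitive reduced positive-definite forms (a, b, c) = a*x^2 + b*x*y + c*y^2 with b^2 - 4ac = D,
where reduced means |b| <= a <= c, with b >= 0 whenever |b| = a or a = c, and primitive means gcd(a, b, c) = 1.
Reduced forces 3a^2 <= |D| = 6980, so 1 <= a <= 48; b must have the parity of D, and c = (b^2 - D)/(4a) must be an integer >= a.
Enumerate a = 1..48, b in [-a, a]:
  a=1: (1, 0, 1745)  [1]
  a=2: (2, 2, 873)  [1]
  a=3: (3, -2, 582), (3, 2, 582)  [2]
  a=4: none
  a=5: (5, 0, 349)  [1]
  a=6: (6, -2, 291), (6, 2, 291)  [2]
  a=7..8: none
  a=9: (9, -2, 194), (9, 2, 194)  [2]
  a=10: (10, 10, 177)  [1]
  a=11: (11, -4, 159), (11, 4, 159)  [2]
  a=12: none
  a=13: (13, -12, 137), (13, 12, 137)  [2]
  a=14: none
  a=15: (15, -10, 118), (15, 10, 118)  [2]
  a=16..17: none
  a=18: (18, -2, 97), (18, 2, 97)  [2]
  a=19..21: none
  a=22: (22, -18, 83), (22, 18, 83)  [2]
  a=23: (23, -14, 78), (23, 14, 78)  [2]
  a=24..25: none
  a=26: (26, -14, 69), (26, 14, 69)  [2]
  a=27: (27, -16, 67), (27, 16, 67)  [2]
  a=28: none
  a=29: (29, -26, 66), (29, 26, 66)  [2]
  a=30: (30, -10, 59), (30, 10, 59)  [2]
  a=31..32: none
  a=33: (33, -26, 58), (33, -4, 53), (33, 4, 53), (33, 26, 58)  [4]
  a=34..38: none
  a=39: (39, -38, 54), (39, -14, 46), (39, 14, 46), (39, 38, 54)  [4]
  a=40: none
  a=41: (41, -20, 45), (41, 20, 45)  [2]
  a=42..48: none
Total reduced forms: 1 + 1 + 2 + 1 + 2 + 2 + 1 + 2 + 2 + 2 + 2 + 2 + 2 + 2 + 2 + 2 + 2 + 4 + 4 + 2 = 40
h = 40

40


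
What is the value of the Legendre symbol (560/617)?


p = 617 is prime, so compute (560/617) with the reciprocity algorithm (Jacobi-symbol steps: pull out 2s via (2/n), flip via reciprocity, reduce):
  pull out 2: (2/617) = +1  (since 617 mod 8 = 1)
  pull out 2: (2/617) = +1  (since 617 mod 8 = 1)
  pull out 2: (2/617) = +1  (since 617 mod 8 = 1)
  pull out 2: (2/617) = +1  (since 617 mod 8 = 1)
  reciprocity: (35/617) -> +(617/35)
  reduce: (22/35)
  pull out 2: (2/35) = -1  (since 35 mod 8 = 3)
  reciprocity: (11/35) -> -(35/11)
  reduce: (2/11)
  pull out 2: (2/11) = -1  (since 11 mod 8 = 3)
  (1/11) = 1
Product of signs = -1
(560/617) = -1

-1


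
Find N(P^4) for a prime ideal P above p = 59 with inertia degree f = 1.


N(P^a) = p^(a*f)
= 59^(4*1)
= 59^4
= 12117361

12117361


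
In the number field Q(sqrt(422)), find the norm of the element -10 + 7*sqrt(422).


N(a + b*sqrt(d)) = a^2 - d*b^2
= (-10)^2 - (422)*(7)^2
= 100 - 20678
= -20578

-20578


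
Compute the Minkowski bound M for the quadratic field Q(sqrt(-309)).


d = -309, d mod 4 = 3, so disc(K) = 4d = -1236; |disc(K)| = 1236
Imaginary quadratic field, so n = 2, s = r2 = 1, r1 = 0
M = (n!/n^n) * (4/pi)^s * sqrt(|disc(K)|) = (2!/2^2) * (4/pi)^1 * sqrt(1236)
= 0.5 * 1.273240 * 35.156792
= 22.3815

22.3815


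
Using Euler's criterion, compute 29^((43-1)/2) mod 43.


p = 43 is prime and the exponent is (p-1)/2 = 21, so by Euler's criterion 29^21 = (29/43) = +1 or -1 mod 43.
Compute by square-and-multiply:
  21 = 16 + 4 + 1 (binary 10101)
  Repeated squaring mod 43: 29^1 = 29, 29^2 = 24, 29^4 = 17, 29^8 = 31, 29^16 = 15
  29^21 = 29^16 * 29^4 * 29^1 = 15 * 17 * 29 mod 43
    15 * 17 = 255 = 40 mod 43
    40 * 29 = 1160 = 42 mod 43
  29^21 = 42 mod 43
Result 42 = p - 1 = -1 mod 43: 29 is a quadratic non-residue mod 43. As a residue in [0, p-1] the value is 42.
29^21 mod 43 = 42

42


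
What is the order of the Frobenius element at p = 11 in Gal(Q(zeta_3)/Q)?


The Frobenius at p in Gal(Q(zeta_n)/Q) = (Z/nZ)* is the class of p, so its order is ord_3(11), the smallest k >= 1 with 11^k = 1 mod 3.
n = 3 = 3, phi(3) = 2; the order divides phi(n).
Divisors of 2: 1, 2
Repeated squaring mod 3: 11^1 = 2, 11^2 = 1
Test divisors in increasing order:
  k=1: 11^1 = 2 mod 3
  k=2: 11^2 = 1 mod 3  <- first divisor giving 1
Order = 2

2


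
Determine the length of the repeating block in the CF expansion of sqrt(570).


Run the CF algorithm for sqrt(570).
a_0 = floor(sqrt(570)) = 23; set m_0=0, q_0=1.
Recurrence: m' = q*a - m,  q' = (d - m'^2)/q,  a' = floor((a_0 + m')/q').
  step 1: m=23, q=41, a=1
  step 2: m=18, q=6, a=6
  step 3: m=18, q=41, a=1
  step 4: m=23, q=1, a=46
a_4 = 2*a_0 = 46, so the period closes here.
sqrt(570) = [23; 1, 6, 1, 46]
Period length = 4

4


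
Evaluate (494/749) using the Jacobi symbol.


Compute (494/749) via quadratic reciprocity:
  pull out 2: (2/749) = -1  (since 749 mod 8 = 5)
  reciprocity: (247/749) -> +(749/247)
  reduce: (8/247)
  pull out 2: (2/247) = +1  (since 247 mod 8 = 7)
  pull out 2: (2/247) = +1  (since 247 mod 8 = 7)
  pull out 2: (2/247) = +1  (since 247 mod 8 = 7)
  (1/247) = 1
Product of signs = -1

-1


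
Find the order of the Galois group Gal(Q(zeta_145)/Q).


|Gal(Q(zeta_145)/Q)| = phi(145)
= 112

112


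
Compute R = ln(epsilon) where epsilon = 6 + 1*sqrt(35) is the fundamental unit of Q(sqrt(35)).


epsilon = 6 + 1*sqrt(35)
= 11.9161
R = ln(11.9161)
= 2.4779

2.4779


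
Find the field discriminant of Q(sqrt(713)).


For K = Q(sqrt(d)) with d squarefree: disc(K) = d if d = 1 mod 4, and disc(K) = 4d if d = 2 or 3 mod 4.
Here d = 713, and d mod 4 = 1.
d = 1 mod 4 (O_K = Z[(1+sqrt(d))/2]), so disc(K) = d = 713

713


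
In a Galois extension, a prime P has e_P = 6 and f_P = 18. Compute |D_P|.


|D_P| = e * f
= 6 * 18
= 108

108


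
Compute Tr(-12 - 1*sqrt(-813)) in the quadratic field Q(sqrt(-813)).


Tr(a + b*sqrt(d)) = (a + b*sqrt(d)) + (a - b*sqrt(d)) = 2a
= 2 * (-12)
= -24

-24


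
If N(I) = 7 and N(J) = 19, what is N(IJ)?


N(IJ) = N(I) * N(J)
= 7 * 19
= 133

133


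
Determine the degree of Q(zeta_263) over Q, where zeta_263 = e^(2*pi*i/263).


The degree equals Euler's totient phi(263).
263 = 263
phi(263) = 262

262


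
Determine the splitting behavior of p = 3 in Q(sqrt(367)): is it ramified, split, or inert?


K = Q(sqrt(367)). Since d mod 4 = 3, disc(K) = 1468.
Check p | disc: 1468 mod 3 = 1.
p does not divide disc. Compute Legendre symbol (d/p):
1^((3-1)/2) mod 3 = 1
(d/p) = 1, so p splits: (p) = P*P' with e=1, f=1, g=2.
Therefore p is split.

split


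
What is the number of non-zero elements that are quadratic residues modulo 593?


For prime p, the number of non-zero quadratic residues is (p-1)/2.
= (593-1)/2
= 296

296


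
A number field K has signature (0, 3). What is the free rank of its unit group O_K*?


By Dirichlet's unit theorem:
rank = r1 + r2 - 1
= 0 + 3 - 1
= 2

2


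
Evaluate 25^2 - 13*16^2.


x^2 - d*y^2
= 25^2 - 13*16^2
= 625 - 3328
= -2703

-2703


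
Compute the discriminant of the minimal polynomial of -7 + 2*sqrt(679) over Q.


The element -7 + 2*sqrt(679) has minimal polynomial:
x^2 + 14*x - 2667
Discriminant = (14)^2 - 4*(-2667)
= 196 + 10668
= 10864

10864


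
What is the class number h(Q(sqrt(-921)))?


K = Q(sqrt(-921)). d mod 4 = 3, so D = disc(K) = 4d = -3684
h(K) equals the number of primitive reduced positive-definite forms (a, b, c) = a*x^2 + b*x*y + c*y^2 with b^2 - 4ac = D,
where reduced means |b| <= a <= c, with b >= 0 whenever |b| = a or a = c, and primitive means gcd(a, b, c) = 1.
Reduced forces 3a^2 <= |D| = 3684, so 1 <= a <= 35; b must have the parity of D, and c = (b^2 - D)/(4a) must be an integer >= a.
Enumerate a = 1..35, b in [-a, a]:
  a=1: (1, 0, 921)  [1]
  a=2: (2, 2, 461)  [1]
  a=3: (3, 0, 307)  [1]
  a=4: none
  a=5: (5, -4, 185), (5, 4, 185)  [2]
  a=6: (6, 6, 155)  [1]
  a=7..9: none
  a=10: (10, -6, 93), (10, 6, 93)  [2]
  a=11: (11, -10, 86), (11, 10, 86)  [2]
  a=12..14: none
  a=15: (15, -6, 62), (15, 6, 62)  [2]
  a=16..21: none
  a=22: (22, -10, 43), (22, 10, 43)  [2]
  a=23..24: none
  a=25: (25, -4, 37), (25, 4, 37)  [2]
  a=26..28: none
  a=29: (29, -12, 33), (29, 12, 33)  [2]
  a=30: (30, -6, 31), (30, 6, 31)  [2]
  a=31..35: none
Total reduced forms: 1 + 1 + 1 + 2 + 1 + 2 + 2 + 2 + 2 + 2 + 2 + 2 = 20
h = 20

20


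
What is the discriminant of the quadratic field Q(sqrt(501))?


For K = Q(sqrt(d)) with d squarefree: disc(K) = d if d = 1 mod 4, and disc(K) = 4d if d = 2 or 3 mod 4.
Here d = 501, and d mod 4 = 1.
d = 1 mod 4 (O_K = Z[(1+sqrt(d))/2]), so disc(K) = d = 501

501


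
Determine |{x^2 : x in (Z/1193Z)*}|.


For prime p, the number of non-zero quadratic residues is (p-1)/2.
= (1193-1)/2
= 596

596


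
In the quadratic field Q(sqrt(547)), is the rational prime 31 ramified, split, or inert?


K = Q(sqrt(547)). Since d mod 4 = 3, disc(K) = 2188.
Check p | disc: 2188 mod 31 = 18.
p does not divide disc. Compute Legendre symbol (d/p):
20^((31-1)/2) mod 31 = 1
(d/p) = 1, so p splits: (p) = P*P' with e=1, f=1, g=2.
Therefore p is split.

split


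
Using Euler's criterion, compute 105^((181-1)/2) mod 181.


p = 181 is prime and the exponent is (p-1)/2 = 90, so by Euler's criterion 105^90 = (105/181) = +1 or -1 mod 181.
Compute by square-and-multiply:
  90 = 64 + 16 + 8 + 2 (binary 1011010)
  Repeated squaring mod 181: 105^1 = 105, 105^2 = 165, 105^4 = 75, 105^8 = 14, 105^16 = 15, 105^32 = 44, 105^64 = 126
  105^90 = 105^64 * 105^16 * 105^8 * 105^2 = 126 * 15 * 14 * 165 mod 181
    126 * 15 = 1890 = 80 mod 181
    80 * 14 = 1120 = 34 mod 181
    34 * 165 = 5610 = 180 mod 181
  105^90 = 180 mod 181
Result 180 = p - 1 = -1 mod 181: 105 is a quadratic non-residue mod 181. As a residue in [0, p-1] the value is 180.
105^90 mod 181 = 180

180


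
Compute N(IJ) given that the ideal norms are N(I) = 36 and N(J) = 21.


N(IJ) = N(I) * N(J)
= 36 * 21
= 756

756


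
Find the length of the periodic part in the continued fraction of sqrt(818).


Run the CF algorithm for sqrt(818).
a_0 = floor(sqrt(818)) = 28; set m_0=0, q_0=1.
Recurrence: m' = q*a - m,  q' = (d - m'^2)/q,  a' = floor((a_0 + m')/q').
  step 1: m=28, q=34, a=1
  step 2: m=6, q=23, a=1
  step 3: m=17, q=23, a=1
  step 4: m=6, q=34, a=1
  step 5: m=28, q=1, a=56
a_5 = 2*a_0 = 56, so the period closes here.
sqrt(818) = [28; 1, 1, 1, 1, 56]
Period length = 5

5


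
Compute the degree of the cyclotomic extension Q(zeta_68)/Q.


The degree equals Euler's totient phi(68).
68 = 2^2 * 17
phi(68) = 32

32


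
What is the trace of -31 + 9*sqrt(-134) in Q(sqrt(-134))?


Tr(a + b*sqrt(d)) = (a + b*sqrt(d)) + (a - b*sqrt(d)) = 2a
= 2 * (-31)
= -62

-62


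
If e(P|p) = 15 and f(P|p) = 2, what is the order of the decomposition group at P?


|D_P| = e * f
= 15 * 2
= 30

30


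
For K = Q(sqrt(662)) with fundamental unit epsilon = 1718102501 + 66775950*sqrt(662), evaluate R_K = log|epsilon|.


epsilon = 1718102501 + 66775950*sqrt(662)
= 3.4362e+09
R = ln(3.4362e+09)
= 21.9576

21.9576


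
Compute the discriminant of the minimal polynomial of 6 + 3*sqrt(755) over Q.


The element 6 + 3*sqrt(755) has minimal polynomial:
x^2 - 12*x - 6759
Discriminant = (-12)^2 - 4*(-6759)
= 144 + 27036
= 27180

27180


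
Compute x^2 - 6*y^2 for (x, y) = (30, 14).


x^2 - d*y^2
= 30^2 - 6*14^2
= 900 - 1176
= -276

-276


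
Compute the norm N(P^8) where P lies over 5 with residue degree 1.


N(P^a) = p^(a*f)
= 5^(8*1)
= 5^8
= 390625

390625


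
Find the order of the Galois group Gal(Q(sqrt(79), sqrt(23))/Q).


The 2 square roots of distinct primes are multiplicatively independent over Q,
so [K:Q] = 2^2 and Gal(K/Q) is isomorphic to (Z/2Z)^2.
|Gal| = 2^2 = 4

4


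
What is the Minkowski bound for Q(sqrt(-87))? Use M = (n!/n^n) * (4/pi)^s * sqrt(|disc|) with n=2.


d = -87, d mod 4 = 1, so disc(K) = d = -87; |disc(K)| = 87
Imaginary quadratic field, so n = 2, s = r2 = 1, r1 = 0
M = (n!/n^n) * (4/pi)^s * sqrt(|disc(K)|) = (2!/2^2) * (4/pi)^1 * sqrt(87)
= 0.5 * 1.273240 * 9.327379
= 5.9380

5.9380


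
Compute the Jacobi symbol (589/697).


Compute (589/697) via quadratic reciprocity:
  reciprocity: (589/697) -> +(697/589)
  reduce: (108/589)
  pull out 2: (2/589) = -1  (since 589 mod 8 = 5)
  pull out 2: (2/589) = -1  (since 589 mod 8 = 5)
  reciprocity: (27/589) -> +(589/27)
  reduce: (22/27)
  pull out 2: (2/27) = -1  (since 27 mod 8 = 3)
  reciprocity: (11/27) -> -(27/11)
  reduce: (5/11)
  reciprocity: (5/11) -> +(11/5)
  reduce: (1/5)
  (1/5) = 1
Product of signs = 1

1


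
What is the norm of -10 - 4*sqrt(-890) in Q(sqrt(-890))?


N(a + b*sqrt(d)) = a^2 - d*b^2
= (-10)^2 - (-890)*(-4)^2
= 100 + 14240
= 14340

14340


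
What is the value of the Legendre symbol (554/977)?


p = 977 is prime, so compute (554/977) with the reciprocity algorithm (Jacobi-symbol steps: pull out 2s via (2/n), flip via reciprocity, reduce):
  pull out 2: (2/977) = +1  (since 977 mod 8 = 1)
  reciprocity: (277/977) -> +(977/277)
  reduce: (146/277)
  pull out 2: (2/277) = -1  (since 277 mod 8 = 5)
  reciprocity: (73/277) -> +(277/73)
  reduce: (58/73)
  pull out 2: (2/73) = +1  (since 73 mod 8 = 1)
  reciprocity: (29/73) -> +(73/29)
  reduce: (15/29)
  reciprocity: (15/29) -> +(29/15)
  reduce: (14/15)
  pull out 2: (2/15) = +1  (since 15 mod 8 = 7)
  reciprocity: (7/15) -> -(15/7)
  reduce: (1/7)
  (1/7) = 1
Product of signs = 1
(554/977) = 1

1


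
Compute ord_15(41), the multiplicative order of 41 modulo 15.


We want ord_15(41), the smallest k >= 1 with 41^k = 1 mod 15.
n = 15 = 3 * 5, phi(15) = 8; the order divides phi(n).
Divisors of 8: 1, 2, 4, 8
Repeated squaring mod 15: 41^1 = 11, 41^2 = 1, 41^4 = 1, 41^8 = 1
Test divisors in increasing order:
  k=1: 41^1 = 11 mod 15
  k=2: 41^2 = 1 mod 15  <- first divisor giving 1
Order = 2

2


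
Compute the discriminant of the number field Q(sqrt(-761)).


For K = Q(sqrt(d)) with d squarefree: disc(K) = d if d = 1 mod 4, and disc(K) = 4d if d = 2 or 3 mod 4.
Here d = -761, and d mod 4 = 3.
d = 3 mod 4, not 1 (O_K = Z[sqrt(d)]), so disc(K) = 4d = 4 * (-761) = -3044

-3044


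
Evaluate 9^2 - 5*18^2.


x^2 - d*y^2
= 9^2 - 5*18^2
= 81 - 1620
= -1539

-1539


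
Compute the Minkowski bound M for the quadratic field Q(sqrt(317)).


d = 317, d mod 4 = 1, so disc(K) = d = 317; |disc(K)| = 317
Real quadratic field, so n = 2, s = r2 = 0, r1 = 2
M = (n!/n^n) * (4/pi)^s * sqrt(|disc(K)|) = (2!/2^2) * (4/pi)^0 * sqrt(317)
= 0.5 * 1.000000 * 17.804494
= 8.9022

8.9022


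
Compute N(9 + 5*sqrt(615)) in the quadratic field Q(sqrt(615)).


N(a + b*sqrt(d)) = a^2 - d*b^2
= (9)^2 - (615)*(5)^2
= 81 - 15375
= -15294

-15294


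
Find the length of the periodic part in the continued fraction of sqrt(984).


Run the CF algorithm for sqrt(984).
a_0 = floor(sqrt(984)) = 31; set m_0=0, q_0=1.
Recurrence: m' = q*a - m,  q' = (d - m'^2)/q,  a' = floor((a_0 + m')/q').
  step 1: m=31, q=23, a=2
  step 2: m=15, q=33, a=1
  step 3: m=18, q=20, a=2
  step 4: m=22, q=25, a=2
  step 5: m=28, q=8, a=7
  step 6: m=28, q=25, a=2
  step 7: m=22, q=20, a=2
  step 8: m=18, q=33, a=1
  step 9: m=15, q=23, a=2
  step 10: m=31, q=1, a=62
a_10 = 2*a_0 = 62, so the period closes here.
sqrt(984) = [31; 2, 1, 2, 2, 7, 2, 2, 1, 2, 62]
Period length = 10

10


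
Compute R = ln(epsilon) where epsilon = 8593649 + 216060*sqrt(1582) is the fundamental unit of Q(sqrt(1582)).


epsilon = 8593649 + 216060*sqrt(1582)
= 1.7187e+07
R = ln(1.7187e+07)
= 16.6597

16.6597


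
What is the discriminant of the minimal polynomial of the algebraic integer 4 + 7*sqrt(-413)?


The element 4 + 7*sqrt(-413) has minimal polynomial:
x^2 - 8*x + 20253
Discriminant = (-8)^2 - 4*(20253)
= 64 - 81012
= -80948

-80948


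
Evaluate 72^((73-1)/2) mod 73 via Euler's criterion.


p = 73 is prime and the exponent is (p-1)/2 = 36, so by Euler's criterion 72^36 = (72/73) = +1 or -1 mod 73.
Compute by square-and-multiply:
  36 = 32 + 4 (binary 100100)
  Repeated squaring mod 73: 72^1 = 72, 72^2 = 1, 72^4 = 1, 72^8 = 1, 72^16 = 1, 72^32 = 1
  72^36 = 72^32 * 72^4 = 1 * 1 mod 73
    1 * 1 = 1 = 1 mod 73
  72^36 = 1 mod 73
Result 1: 72 is a quadratic residue mod 73.
72^36 mod 73 = 1

1


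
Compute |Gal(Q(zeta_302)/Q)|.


|Gal(Q(zeta_302)/Q)| = phi(302)
= 150

150


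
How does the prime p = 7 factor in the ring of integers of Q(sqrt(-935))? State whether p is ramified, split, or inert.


K = Q(sqrt(-935)). Since d mod 4 = 1, disc(K) = -935.
Check p | disc: -935 mod 7 = 3.
p does not divide disc. Compute Legendre symbol (d/p):
3^((7-1)/2) mod 7 = -1
(d/p) = -1, so p is inert: (p) stays prime with e=1, f=2, g=1.
Therefore p is inert.

inert


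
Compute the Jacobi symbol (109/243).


Compute (109/243) via quadratic reciprocity:
  reciprocity: (109/243) -> +(243/109)
  reduce: (25/109)
  reciprocity: (25/109) -> +(109/25)
  reduce: (9/25)
  reciprocity: (9/25) -> +(25/9)
  reduce: (7/9)
  reciprocity: (7/9) -> +(9/7)
  reduce: (2/7)
  pull out 2: (2/7) = +1  (since 7 mod 8 = 7)
  (1/7) = 1
Product of signs = 1

1


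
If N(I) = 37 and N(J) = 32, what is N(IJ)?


N(IJ) = N(I) * N(J)
= 37 * 32
= 1184

1184


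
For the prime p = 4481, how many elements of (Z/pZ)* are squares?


For prime p, the number of non-zero quadratic residues is (p-1)/2.
= (4481-1)/2
= 2240

2240


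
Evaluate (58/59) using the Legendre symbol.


p = 59 is prime, so compute (58/59) with the reciprocity algorithm (Jacobi-symbol steps: pull out 2s via (2/n), flip via reciprocity, reduce):
  pull out 2: (2/59) = -1  (since 59 mod 8 = 3)
  reciprocity: (29/59) -> +(59/29)
  reduce: (1/29)
  (1/29) = 1
Product of signs = -1
(58/59) = -1

-1


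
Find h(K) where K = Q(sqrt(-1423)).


K = Q(sqrt(-1423)). d mod 4 = 1, so D = disc(K) = d = -1423
h(K) equals the number of primitive reduced positive-definite forms (a, b, c) = a*x^2 + b*x*y + c*y^2 with b^2 - 4ac = D,
where reduced means |b| <= a <= c, with b >= 0 whenever |b| = a or a = c, and primitive means gcd(a, b, c) = 1.
Reduced forces 3a^2 <= |D| = 1423, so 1 <= a <= 21; b must have the parity of D, and c = (b^2 - D)/(4a) must be an integer >= a.
Enumerate a = 1..21, b in [-a, a]:
  a=1: (1, 1, 356)  [1]
  a=2: (2, -1, 178), (2, 1, 178)  [2]
  a=3: none
  a=4: (4, -1, 89), (4, 1, 89)  [2]
  a=5..7: none
  a=8: (8, -7, 46), (8, 7, 46)  [2]
  a=9..15: none
  a=16: (16, -7, 23), (16, 7, 23)  [2]
  a=17..21: none
Total reduced forms: 1 + 2 + 2 + 2 + 2 = 9
h = 9

9


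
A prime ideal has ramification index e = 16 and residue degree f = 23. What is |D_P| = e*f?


|D_P| = e * f
= 16 * 23
= 368

368


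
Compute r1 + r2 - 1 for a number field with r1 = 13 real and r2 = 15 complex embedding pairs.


By Dirichlet's unit theorem:
rank = r1 + r2 - 1
= 13 + 15 - 1
= 27

27


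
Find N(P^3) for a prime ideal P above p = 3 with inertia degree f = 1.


N(P^a) = p^(a*f)
= 3^(3*1)
= 3^3
= 27

27


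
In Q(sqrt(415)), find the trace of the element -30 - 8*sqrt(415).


Tr(a + b*sqrt(d)) = (a + b*sqrt(d)) + (a - b*sqrt(d)) = 2a
= 2 * (-30)
= -60

-60
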